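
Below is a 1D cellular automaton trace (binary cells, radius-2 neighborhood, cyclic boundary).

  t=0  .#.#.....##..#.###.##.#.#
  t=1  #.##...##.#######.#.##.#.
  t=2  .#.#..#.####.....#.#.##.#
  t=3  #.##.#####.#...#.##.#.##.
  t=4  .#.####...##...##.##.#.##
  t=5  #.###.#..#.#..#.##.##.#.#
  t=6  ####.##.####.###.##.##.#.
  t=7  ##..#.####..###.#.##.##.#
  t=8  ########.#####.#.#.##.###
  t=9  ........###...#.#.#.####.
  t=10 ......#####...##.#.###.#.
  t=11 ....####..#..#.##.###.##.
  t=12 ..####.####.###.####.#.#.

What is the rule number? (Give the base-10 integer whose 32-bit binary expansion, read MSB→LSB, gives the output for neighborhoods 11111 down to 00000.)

  nb #####: next=.  (t=1,i=12, bit31=0)
  nb ####.: next=.  (t=1,i=15, bit30=0)
  nb ###.#: next=.  (t=0,i=17, bit29=0)
  nb ###..: next=#  (t=2,i=11, bit28=1)
  nb ##.##: next=#  (t=0,i=18, bit27=1)
  nb ##.#.: next=#  (t=0,i=21, bit26=1)
  nb ##..#: next=#  (t=0,i=11, bit25=1)
  nb ##...: next=.  (t=1,i=4, bit24=0)
  nb #.###: next=#  (t=0,i=15, bit23=1)
  nb #.##.: next=.  (t=0,i=19, bit22=0)
  nb #.#.#: next=.  (t=0,i=1, bit21=0)
  nb #.#..: next=#  (t=0,i=3, bit20=1)
  nb #..##: next=#  (t=7,i=11, bit19=1)
  nb #..#.: next=#  (t=0,i=12, bit18=1)
  nb #...#: next=.  (t=1,i=5, bit17=0)
  nb #....: next=.  (t=0,i=5, bit16=0)
  nb .####: next=#  (t=1,i=11, bit15=1)
  nb .###.: next=#  (t=0,i=16, bit14=1)
  nb .##.#: next=#  (t=0,i=20, bit13=1)
  nb .##..: next=#  (t=0,i=10, bit12=1)
  nb .#.##: next=#  (t=0,i=14, bit11=1)
  nb .#.#.: next=#  (t=0,i=0, bit10=1)
  nb .#..#: next=.  (t=2,i=4, bit9=0)
  nb .#...: next=.  (t=0,i=4, bit8=0)
  nb ..###: next=#  (t=7,i=12, bit7=1)
  nb ..##.: next=.  (t=0,i=9, bit6=0)
  nb ..#.#: next=#  (t=0,i=13, bit5=1)
  nb ..#..: next=#  (t=11,i=10, bit4=1)
  nb ...##: next=#  (t=0,i=8, bit3=1)
  nb ...#.: next=.  (t=2,i=16, bit2=0)
  nb ....#: next=#  (t=0,i=7, bit1=1)
  nb .....: next=.  (t=0,i=6, bit0=0)
  bits 00011110100111001111110010111010 = 513604794

513604794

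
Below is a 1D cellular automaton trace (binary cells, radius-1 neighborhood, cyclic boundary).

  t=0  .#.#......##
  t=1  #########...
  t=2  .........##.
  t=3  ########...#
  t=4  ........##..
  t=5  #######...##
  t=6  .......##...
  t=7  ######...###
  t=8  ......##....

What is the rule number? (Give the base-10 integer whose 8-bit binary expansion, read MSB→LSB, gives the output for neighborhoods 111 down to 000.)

  [7] ### => .  t=1,i=1
  [6] ##. => .  t=0,i=11
  [5] #.# => #  t=0,i=0
  [4] #.. => #  t=0,i=4
  [3] .## => .  t=0,i=10
  [2] .#. => #  t=0,i=1
  [1] ..# => .  t=0,i=9
  [0] ... => #  t=0,i=5
  bits 00110101 = 53

53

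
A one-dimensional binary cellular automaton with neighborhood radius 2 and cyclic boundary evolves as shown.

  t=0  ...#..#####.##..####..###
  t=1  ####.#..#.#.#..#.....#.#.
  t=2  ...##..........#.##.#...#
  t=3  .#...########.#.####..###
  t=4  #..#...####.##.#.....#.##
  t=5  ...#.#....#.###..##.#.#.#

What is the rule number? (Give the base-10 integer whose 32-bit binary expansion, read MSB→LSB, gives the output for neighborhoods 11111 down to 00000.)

2773182485

  #####|#  b31=1 t=0,i=8
  ####.|.  b30=0 t=0,i=9
  ###.#|#  b29=1 t=0,i=10
  ###..|.  b28=0 t=0,i=19
  ##.##|.  b27=0 t=0,i=11
  ##.#.|#  b26=1 t=1,i=4
  ##..#|.  b25=0 t=0,i=14
  ##...|#  b24=1 t=0,i=0
  #.###|.  b23=0 t=1,i=0
  #.##.|#  b22=1 t=0,i=12
  #.#.#|.  b21=0 t=1,i=10
  #.#..|.  b20=0 t=1,i=5
  #..##|#  b19=1 t=0,i=5
  #..#.|.  b18=0 t=1,i=7
  #...#|#  b17=1 t=0,i=1
  #....|#  b16=1 t=1,i=17
  .####|.  b15=0 t=0,i=7
  .###.|#  b14=1 t=0,i=23
  .##.#|#  b13=1 t=2,i=18
  .##..|.  b12=0 t=0,i=13
  .#.##|#  b11=1 t=1,i=24
  .#.#.|.  b10=0 t=1,i=9
  .#..#|.  b9=0 t=0,i=4
  .#...|.  b8=0 t=1,i=16
  ..###|.  b7=0 t=0,i=6
  ..##.|.  b6=0 t=2,i=3
  ..#.#|.  b5=0 t=1,i=8
  ..#..|#  b4=1 t=0,i=3
  ...##|.  b3=0 t=2,i=2
  ...#.|#  b2=1 t=0,i=2
  ....#|.  b1=0 t=1,i=19
  .....|#  b0=1 t=1,i=18
  bits 10100101010010110110100000010101 = 2773182485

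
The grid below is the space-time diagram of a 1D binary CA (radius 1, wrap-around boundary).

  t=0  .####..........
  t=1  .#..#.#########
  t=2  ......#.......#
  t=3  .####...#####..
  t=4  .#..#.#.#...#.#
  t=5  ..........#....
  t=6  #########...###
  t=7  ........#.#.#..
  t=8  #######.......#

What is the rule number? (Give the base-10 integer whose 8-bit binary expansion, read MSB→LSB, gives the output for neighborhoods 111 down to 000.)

73

  [7] ### => .  t=0,i=2
  [6] ##. => #  t=0,i=4
  [5] #.# => .  t=1,i=0
  [4] #.. => .  t=0,i=5
  [3] .## => #  t=0,i=1
  [2] .#. => .  t=1,i=1
  [1] ..# => .  t=0,i=0
  [0] ... => #  t=0,i=6
  bits 01001001 = 73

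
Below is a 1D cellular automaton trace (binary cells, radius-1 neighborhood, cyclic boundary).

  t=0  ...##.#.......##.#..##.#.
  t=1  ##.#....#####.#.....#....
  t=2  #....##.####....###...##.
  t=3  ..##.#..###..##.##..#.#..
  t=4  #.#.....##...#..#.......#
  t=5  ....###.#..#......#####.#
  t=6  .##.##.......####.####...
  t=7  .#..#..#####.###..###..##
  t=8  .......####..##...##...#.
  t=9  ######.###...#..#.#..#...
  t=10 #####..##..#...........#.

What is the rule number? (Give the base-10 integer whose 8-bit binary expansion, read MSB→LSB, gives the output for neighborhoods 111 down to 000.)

  ### -> #   bit 7 = 1  t=1,i=9
  ##. -> .   bit 6 = 0  t=0,i=4
  #.# -> .   bit 5 = 0  t=0,i=5
  #.. -> .   bit 4 = 0  t=0,i=7
  .## -> #   bit 3 = 1  t=0,i=3
  .#. -> .   bit 2 = 0  t=0,i=6
  ..# -> .   bit 1 = 0  t=0,i=2
  ... -> #   bit 0 = 1  t=0,i=0
  bits 10001001 = 137

137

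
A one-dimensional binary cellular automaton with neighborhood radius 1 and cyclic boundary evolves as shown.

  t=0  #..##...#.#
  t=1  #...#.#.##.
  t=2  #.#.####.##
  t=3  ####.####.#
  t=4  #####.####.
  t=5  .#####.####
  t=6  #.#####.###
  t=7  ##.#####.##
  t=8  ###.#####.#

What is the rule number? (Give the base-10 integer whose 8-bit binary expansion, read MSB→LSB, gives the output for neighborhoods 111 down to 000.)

229

  [7] ### => #  t=2,i=5
  [6] ##. => #  t=0,i=0
  [5] #.# => #  t=0,i=9
  [4] #.. => .  t=0,i=1
  [3] .## => .  t=0,i=3
  [2] .#. => #  t=0,i=8
  [1] ..# => .  t=0,i=2
  [0] ... => #  t=0,i=6
  bits 11100101 = 229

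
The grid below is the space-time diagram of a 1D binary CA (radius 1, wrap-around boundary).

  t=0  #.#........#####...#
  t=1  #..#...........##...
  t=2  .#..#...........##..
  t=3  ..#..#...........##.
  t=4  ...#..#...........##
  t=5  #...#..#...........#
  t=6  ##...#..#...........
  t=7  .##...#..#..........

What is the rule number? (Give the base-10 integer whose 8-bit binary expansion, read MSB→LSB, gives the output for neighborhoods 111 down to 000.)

80

  [7] ### => .  t=0,i=12
  [6] ##. => #  t=0,i=0
  [5] #.# => .  t=0,i=1
  [4] #.. => #  t=0,i=3
  [3] .## => .  t=0,i=11
  [2] .#. => .  t=0,i=2
  [1] ..# => .  t=0,i=10
  [0] ... => .  t=0,i=4
  bits 01010000 = 80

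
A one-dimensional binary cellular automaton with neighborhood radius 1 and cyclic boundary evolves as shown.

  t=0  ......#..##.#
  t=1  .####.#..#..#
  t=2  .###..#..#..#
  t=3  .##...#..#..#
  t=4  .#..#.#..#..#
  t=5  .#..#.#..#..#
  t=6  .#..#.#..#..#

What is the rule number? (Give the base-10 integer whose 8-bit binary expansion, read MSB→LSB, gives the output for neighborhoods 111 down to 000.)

141

  nb ###: next=#  (t=1,i=2, bit7=1)
  nb ##.: next=.  (t=0,i=10, bit6=0)
  nb #.#: next=.  (t=0,i=11, bit5=0)
  nb #..: next=.  (t=0,i=0, bit4=0)
  nb .##: next=#  (t=0,i=9, bit3=1)
  nb .#.: next=#  (t=0,i=6, bit2=1)
  nb ..#: next=.  (t=0,i=5, bit1=0)
  nb ...: next=#  (t=0,i=1, bit0=1)
  bits 10001101 = 141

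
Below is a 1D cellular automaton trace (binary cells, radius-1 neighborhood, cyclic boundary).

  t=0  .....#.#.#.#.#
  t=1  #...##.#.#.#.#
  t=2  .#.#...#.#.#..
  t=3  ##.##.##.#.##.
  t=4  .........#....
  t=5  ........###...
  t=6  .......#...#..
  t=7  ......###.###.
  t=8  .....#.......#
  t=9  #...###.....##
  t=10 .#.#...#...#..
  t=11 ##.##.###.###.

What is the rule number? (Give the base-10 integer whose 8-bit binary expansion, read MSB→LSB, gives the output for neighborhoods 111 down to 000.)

  ### -> .   bit 7 = 0  t=5,i=9
  ##. -> .   bit 6 = 0  t=1,i=0
  #.# -> .   bit 5 = 0  t=0,i=6
  #.. -> #   bit 4 = 1  t=0,i=0
  .## -> .   bit 3 = 0  t=1,i=4
  .#. -> #   bit 2 = 1  t=0,i=5
  ..# -> #   bit 1 = 1  t=0,i=4
  ... -> .   bit 0 = 0  t=0,i=1
  bits 00010110 = 22

22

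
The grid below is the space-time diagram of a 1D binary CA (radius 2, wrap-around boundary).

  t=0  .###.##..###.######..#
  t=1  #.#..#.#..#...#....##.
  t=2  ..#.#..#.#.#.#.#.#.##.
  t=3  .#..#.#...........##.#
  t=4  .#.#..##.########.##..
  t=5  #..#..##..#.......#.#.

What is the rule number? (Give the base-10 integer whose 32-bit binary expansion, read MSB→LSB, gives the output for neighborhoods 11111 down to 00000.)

  #####|.  b31=0 t=0,i=15
  ####.|.  b30=0 t=0,i=17
  ###.#|.  b29=0 t=0,i=3
  ###..|.  b28=0 t=0,i=18
  ##.##|.  b27=0 t=0,i=4
  ##.#.|.  b26=0 t=1,i=21
  ##..#|#  b25=1 t=0,i=7
  ##...|#  b24=1 t=2,i=21
  #.###|.  b23=0 t=0,i=1
  #.##.|#  b22=1 t=0,i=5
  #.#.#|.  b21=0 t=1,i=0
  #.#..|#  b20=1 t=1,i=2
  #..##|.  b19=0 t=0,i=8
  #..#.|#  b18=1 t=0,i=20
  #...#|.  b17=0 t=1,i=12
  #....|.  b16=0 t=1,i=16
  .####|#  b15=1 t=0,i=14
  .###.|#  b14=1 t=0,i=2
  .##.#|#  b13=1 t=1,i=20
  .##..|.  b12=0 t=0,i=6
  .#.##|#  b11=1 t=0,i=0
  .#.#.|.  b10=0 t=1,i=1
  .#..#|.  b9=0 t=1,i=3
  .#...|#  b8=1 t=1,i=11
  ..###|.  b7=0 t=0,i=9
  ..##.|#  b6=1 t=1,i=19
  ..#.#|.  b5=0 t=0,i=21
  ..#..|.  b4=0 t=1,i=10
  ...##|.  b3=0 t=1,i=18
  ...#.|#  b2=1 t=1,i=13
  ....#|#  b1=1 t=1,i=17
  .....|#  b0=1 t=3,i=9
  bits 00000011010101001110100101000111 = 55896391

55896391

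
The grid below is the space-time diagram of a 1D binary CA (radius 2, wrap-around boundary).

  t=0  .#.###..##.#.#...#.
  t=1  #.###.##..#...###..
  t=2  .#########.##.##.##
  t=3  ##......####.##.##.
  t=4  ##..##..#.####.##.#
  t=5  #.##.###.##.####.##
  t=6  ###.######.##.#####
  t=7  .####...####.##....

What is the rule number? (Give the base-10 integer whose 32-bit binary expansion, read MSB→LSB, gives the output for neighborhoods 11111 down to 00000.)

1859017093

  nb #####: next=.  (t=2,i=3, bit31=0)
  nb ####.: next=#  (t=2,i=8, bit30=1)
  nb ###.#: next=#  (t=1,i=4, bit29=1)
  nb ###..: next=.  (t=0,i=5, bit28=0)
  nb ##.##: next=#  (t=1,i=5, bit27=1)
  nb ##.#.: next=#  (t=0,i=10, bit26=1)
  nb ##..#: next=#  (t=0,i=6, bit25=1)
  nb ##...: next=.  (t=3,i=2, bit24=0)
  nb #.###: next=#  (t=0,i=3, bit23=1)
  nb #.##.: next=#  (t=1,i=6, bit22=1)
  nb #.#.#: next=.  (t=0,i=11, bit21=0)
  nb #.#..: next=.  (t=0,i=13, bit20=0)
  nb #..##: next=#  (t=0,i=7, bit19=1)
  nb #..#.: next=#  (t=0,i=0, bit18=1)
  nb #...#: next=#  (t=0,i=15, bit17=1)
  nb #....: next=.  (t=3,i=3, bit16=0)
  nb .####: next=.  (t=2,i=2, bit15=0)
  nb .###.: next=#  (t=0,i=4, bit14=1)
  nb .##.#: next=.  (t=0,i=9, bit13=0)
  nb .##..: next=#  (t=1,i=7, bit12=1)
  nb .#.##: next=#  (t=0,i=2, bit11=1)
  nb .#.#.: next=.  (t=0,i=12, bit10=0)
  nb .#..#: next=.  (t=0,i=18, bit9=0)
  nb .#...: next=#  (t=0,i=14, bit8=1)
  nb ..###: next=#  (t=1,i=14, bit7=1)
  nb ..##.: next=.  (t=0,i=8, bit6=0)
  nb ..#.#: next=.  (t=0,i=1, bit5=0)
  nb ..#..: next=.  (t=0,i=17, bit4=0)
  nb ...##: next=.  (t=1,i=13, bit3=0)
  nb ...#.: next=#  (t=0,i=16, bit2=1)
  nb ....#: next=.  (t=3,i=6, bit1=0)
  nb .....: next=#  (t=3,i=4, bit0=1)
  bits 01101110110011100101100110000101 = 1859017093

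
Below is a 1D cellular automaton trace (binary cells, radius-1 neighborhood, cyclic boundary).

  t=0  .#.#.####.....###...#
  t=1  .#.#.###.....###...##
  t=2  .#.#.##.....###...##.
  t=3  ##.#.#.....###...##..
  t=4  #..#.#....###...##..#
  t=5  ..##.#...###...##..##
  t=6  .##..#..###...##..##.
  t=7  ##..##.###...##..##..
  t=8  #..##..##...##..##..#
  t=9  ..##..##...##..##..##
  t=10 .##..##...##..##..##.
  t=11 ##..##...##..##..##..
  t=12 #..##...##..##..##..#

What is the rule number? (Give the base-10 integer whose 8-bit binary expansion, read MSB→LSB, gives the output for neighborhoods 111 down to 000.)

142

  nb ###: next=#  (t=0,i=6, bit7=1)
  nb ##.: next=.  (t=0,i=8, bit6=0)
  nb #.#: next=.  (t=0,i=0, bit5=0)
  nb #..: next=.  (t=0,i=9, bit4=0)
  nb .##: next=#  (t=0,i=5, bit3=1)
  nb .#.: next=#  (t=0,i=1, bit2=1)
  nb ..#: next=#  (t=0,i=13, bit1=1)
  nb ...: next=.  (t=0,i=10, bit0=0)
  bits 10001110 = 142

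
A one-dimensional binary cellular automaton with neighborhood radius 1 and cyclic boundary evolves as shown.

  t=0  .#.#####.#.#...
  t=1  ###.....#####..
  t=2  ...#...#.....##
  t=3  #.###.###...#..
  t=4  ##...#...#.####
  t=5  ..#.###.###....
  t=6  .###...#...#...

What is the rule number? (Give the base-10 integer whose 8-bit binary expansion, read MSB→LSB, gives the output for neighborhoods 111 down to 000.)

  nb ###: next=.  (t=0,i=4, bit7=0)
  nb ##.: next=.  (t=0,i=7, bit6=0)
  nb #.#: next=#  (t=0,i=2, bit5=1)
  nb #..: next=#  (t=0,i=12, bit4=1)
  nb .##: next=.  (t=0,i=3, bit3=0)
  nb .#.: next=#  (t=0,i=1, bit2=1)
  nb ..#: next=#  (t=0,i=0, bit1=1)
  nb ...: next=.  (t=0,i=13, bit0=0)
  bits 00110110 = 54

54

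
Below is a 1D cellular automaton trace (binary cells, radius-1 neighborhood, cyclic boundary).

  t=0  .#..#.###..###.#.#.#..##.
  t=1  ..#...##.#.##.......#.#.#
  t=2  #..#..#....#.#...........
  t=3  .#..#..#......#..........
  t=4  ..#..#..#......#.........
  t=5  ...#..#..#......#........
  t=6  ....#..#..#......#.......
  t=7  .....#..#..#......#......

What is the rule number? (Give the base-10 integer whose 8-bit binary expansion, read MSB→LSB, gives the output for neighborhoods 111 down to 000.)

  [7] ### => #  t=0,i=7
  [6] ##. => .  t=0,i=8
  [5] #.# => .  t=0,i=5
  [4] #.. => #  t=0,i=2
  [3] .## => #  t=0,i=6
  [2] .#. => .  t=0,i=1
  [1] ..# => .  t=0,i=0
  [0] ... => .  t=1,i=4
  bits 10011000 = 152

152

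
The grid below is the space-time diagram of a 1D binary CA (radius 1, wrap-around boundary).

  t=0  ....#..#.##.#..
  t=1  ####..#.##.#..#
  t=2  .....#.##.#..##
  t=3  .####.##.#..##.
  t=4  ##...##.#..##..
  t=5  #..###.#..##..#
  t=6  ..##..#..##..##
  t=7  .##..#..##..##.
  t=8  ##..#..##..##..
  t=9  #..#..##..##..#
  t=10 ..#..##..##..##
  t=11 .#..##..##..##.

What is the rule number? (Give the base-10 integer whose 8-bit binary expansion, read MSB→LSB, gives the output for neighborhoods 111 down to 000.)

  [7] ### => .  t=1,i=0
  [6] ##. => .  t=0,i=10
  [5] #.# => #  t=0,i=8
  [4] #.. => .  t=0,i=5
  [3] .## => #  t=0,i=9
  [2] .#. => .  t=0,i=4
  [1] ..# => #  t=0,i=3
  [0] ... => #  t=0,i=0
  bits 00101011 = 43

43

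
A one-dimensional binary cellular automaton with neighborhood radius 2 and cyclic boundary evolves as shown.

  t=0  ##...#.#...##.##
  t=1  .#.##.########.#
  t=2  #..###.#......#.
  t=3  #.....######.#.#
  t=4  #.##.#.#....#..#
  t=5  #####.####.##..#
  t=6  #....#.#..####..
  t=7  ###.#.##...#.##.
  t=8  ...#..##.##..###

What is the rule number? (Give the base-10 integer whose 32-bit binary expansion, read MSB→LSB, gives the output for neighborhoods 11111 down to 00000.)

508802397

  #####|.  b31=0 t=1,i=8
  ####.|.  b30=0 t=0,i=0
  ###.#|.  b29=0 t=1,i=13
  ###..|#  b28=1 t=0,i=1
  ##.##|#  b27=1 t=0,i=13
  ##.#.|#  b26=1 t=1,i=14
  ##..#|#  b25=1 t=5,i=13
  ##...|.  b24=0 t=0,i=2
  #.###|.  b23=0 t=0,i=14
  #.##.|#  b22=1 t=1,i=3
  #.#.#|.  b21=0 t=1,i=1
  #.#..|#  b20=1 t=0,i=7
  #..##|.  b19=0 t=2,i=2
  #..#.|.  b18=0 t=6,i=15
  #...#|#  b17=1 t=0,i=3
  #....|#  b16=1 t=2,i=9
  .####|#  b15=1 t=0,i=15
  .###.|.  b14=0 t=2,i=4
  .##.#|#  b13=1 t=0,i=12
  .##..|#  b12=1 t=3,i=0
  .#.##|.  b11=0 t=1,i=2
  .#.#.|#  b10=1 t=0,i=6
  .#..#|.  b9=0 t=2,i=1
  .#...|#  b8=1 t=0,i=8
  ..###|.  b7=0 t=2,i=3
  ..##.|#  b6=1 t=0,i=11
  ..#.#|.  b5=0 t=0,i=5
  ..#..|#  b4=1 t=4,i=12
  ...##|#  b3=1 t=0,i=10
  ...#.|#  b2=1 t=0,i=4
  ....#|.  b1=0 t=2,i=12
  .....|#  b0=1 t=2,i=10
  bits 00011110010100111011010101011101 = 508802397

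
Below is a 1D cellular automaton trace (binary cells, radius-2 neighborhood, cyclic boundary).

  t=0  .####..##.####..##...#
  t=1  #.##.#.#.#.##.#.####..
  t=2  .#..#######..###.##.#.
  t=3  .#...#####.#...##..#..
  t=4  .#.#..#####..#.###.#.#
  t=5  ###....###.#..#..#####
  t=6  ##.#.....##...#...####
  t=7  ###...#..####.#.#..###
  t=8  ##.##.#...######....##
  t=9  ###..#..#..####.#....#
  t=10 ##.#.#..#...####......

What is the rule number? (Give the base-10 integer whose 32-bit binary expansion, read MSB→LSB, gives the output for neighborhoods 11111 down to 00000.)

4012022865

  #####|#  b31=1 t=2,i=6
  ####.|#  b30=1 t=0,i=3
  ###.#|#  b29=1 t=2,i=15
  ###..|.  b28=0 t=0,i=4
  ##.##|#  b27=1 t=0,i=9
  ##.#.|#  b26=1 t=1,i=4
  ##..#|#  b25=1 t=0,i=5
  ##...|#  b24=1 t=0,i=18
  #.###|.  b23=0 t=0,i=1
  #.##.|.  b22=0 t=1,i=2
  #.#.#|#  b21=1 t=1,i=5
  #.#..|.  b20=0 t=2,i=20
  #..##|.  b19=0 t=0,i=6
  #..#.|.  b18=0 t=1,i=21
  #...#|#  b17=1 t=0,i=19
  #....|.  b16=0 t=5,i=4
  .####|#  b15=1 t=0,i=2
  .###.|.  b14=0 t=2,i=14
  .##.#|.  b13=0 t=0,i=8
  .##..|#  b12=1 t=0,i=17
  .#.##|#  b11=1 t=0,i=0
  .#.#.|#  b10=1 t=1,i=6
  .#..#|.  b9=0 t=2,i=2
  .#...|.  b8=0 t=3,i=2
  ..###|.  b7=0 t=2,i=4
  ..##.|#  b6=1 t=0,i=7
  ..#.#|.  b5=0 t=0,i=21
  ..#..|#  b4=1 t=2,i=1
  ...##|.  b3=0 t=3,i=4
  ...#.|.  b2=0 t=0,i=20
  ....#|.  b1=0 t=5,i=5
  .....|#  b0=1 t=6,i=6
  bits 11101111001000101001110001010001 = 4012022865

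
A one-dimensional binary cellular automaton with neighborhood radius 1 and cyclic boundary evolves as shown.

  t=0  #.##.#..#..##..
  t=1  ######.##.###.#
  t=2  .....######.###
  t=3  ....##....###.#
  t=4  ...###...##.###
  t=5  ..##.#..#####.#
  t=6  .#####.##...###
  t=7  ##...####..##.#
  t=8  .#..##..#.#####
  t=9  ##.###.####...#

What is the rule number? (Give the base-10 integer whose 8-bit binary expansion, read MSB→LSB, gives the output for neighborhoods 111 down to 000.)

  nb ###: next=.  (t=1,i=0, bit7=0)
  nb ##.: next=#  (t=0,i=3, bit6=1)
  nb #.#: next=#  (t=0,i=1, bit5=1)
  nb #..: next=.  (t=0,i=6, bit4=0)
  nb .##: next=#  (t=0,i=2, bit3=1)
  nb .#.: next=#  (t=0,i=0, bit2=1)
  nb ..#: next=#  (t=0,i=7, bit1=1)
  nb ...: next=.  (t=2,i=1, bit0=0)
  bits 01101110 = 110

110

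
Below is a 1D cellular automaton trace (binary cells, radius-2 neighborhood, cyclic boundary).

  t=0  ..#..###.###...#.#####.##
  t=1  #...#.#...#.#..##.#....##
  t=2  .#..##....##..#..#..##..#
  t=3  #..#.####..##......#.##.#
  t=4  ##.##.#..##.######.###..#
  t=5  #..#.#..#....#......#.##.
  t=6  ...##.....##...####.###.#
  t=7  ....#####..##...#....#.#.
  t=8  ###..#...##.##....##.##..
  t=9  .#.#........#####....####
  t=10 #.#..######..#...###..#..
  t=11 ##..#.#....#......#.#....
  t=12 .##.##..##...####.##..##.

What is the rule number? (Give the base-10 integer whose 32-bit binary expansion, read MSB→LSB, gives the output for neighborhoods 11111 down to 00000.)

  #####|.  b31=0 t=0,i=19
  ####.|.  b30=0 t=0,i=20
  ###.#|.  b29=0 t=0,i=7
  ###..|.  b28=0 t=0,i=11
  ##.##|.  b27=0 t=0,i=8
  ##.#.|#  b26=1 t=1,i=17
  ##..#|#  b25=1 t=0,i=0
  ##...|#  b24=1 t=0,i=12
  #.###|.  b23=0 t=0,i=9
  #.##.|#  b22=1 t=0,i=23
  #.#.#|.  b21=0 t=9,i=1
  #.#..|.  b20=0 t=1,i=6
  #..##|#  b19=1 t=0,i=4
  #..#.|.  b18=0 t=0,i=1
  #...#|.  b17=0 t=0,i=13
  #....|#  b16=1 t=1,i=20
  .####|#  b15=1 t=0,i=18
  .###.|#  b14=1 t=0,i=6
  .##.#|.  b13=0 t=1,i=16
  .##..|#  b12=1 t=0,i=24
  .#.##|#  b11=1 t=0,i=16
  .#.#.|#  b10=1 t=1,i=5
  .#..#|.  b9=0 t=0,i=3
  .#...|.  b8=0 t=1,i=7
  ..###|.  b7=0 t=0,i=5
  ..##.|.  b6=0 t=1,i=15
  ..#.#|#  b5=1 t=0,i=15
  ..#..|.  b4=0 t=0,i=2
  ...##|.  b3=0 t=1,i=22
  ...#.|.  b2=0 t=0,i=14
  ....#|#  b1=1 t=1,i=21
  .....|#  b0=1 t=3,i=15
  bits 00000111010010011101110000100011 = 122280995

122280995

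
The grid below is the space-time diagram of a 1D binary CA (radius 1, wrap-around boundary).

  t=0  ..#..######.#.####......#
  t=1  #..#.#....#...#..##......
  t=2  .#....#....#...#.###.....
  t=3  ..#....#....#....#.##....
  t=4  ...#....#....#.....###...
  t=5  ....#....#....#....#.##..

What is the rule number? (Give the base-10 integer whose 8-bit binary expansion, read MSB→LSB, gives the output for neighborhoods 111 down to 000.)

  [7] ### => .  t=0,i=6
  [6] ##. => #  t=0,i=10
  [5] #.# => .  t=0,i=11
  [4] #.. => #  t=0,i=0
  [3] .## => #  t=0,i=5
  [2] .#. => .  t=0,i=2
  [1] ..# => .  t=0,i=1
  [0] ... => .  t=0,i=19
  bits 01011000 = 88

88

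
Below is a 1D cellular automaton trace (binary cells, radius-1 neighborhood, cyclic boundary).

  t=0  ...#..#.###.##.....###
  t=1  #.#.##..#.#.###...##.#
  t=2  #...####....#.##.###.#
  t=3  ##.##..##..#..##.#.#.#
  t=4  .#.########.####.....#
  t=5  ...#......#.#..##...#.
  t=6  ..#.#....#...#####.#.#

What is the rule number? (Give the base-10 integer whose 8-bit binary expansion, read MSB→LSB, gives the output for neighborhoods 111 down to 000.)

90

  [7] ### => .  t=0,i=9
  [6] ##. => #  t=0,i=10
  [5] #.# => .  t=0,i=7
  [4] #.. => #  t=0,i=0
  [3] .## => #  t=0,i=8
  [2] .#. => .  t=0,i=3
  [1] ..# => #  t=0,i=2
  [0] ... => .  t=0,i=1
  bits 01011010 = 90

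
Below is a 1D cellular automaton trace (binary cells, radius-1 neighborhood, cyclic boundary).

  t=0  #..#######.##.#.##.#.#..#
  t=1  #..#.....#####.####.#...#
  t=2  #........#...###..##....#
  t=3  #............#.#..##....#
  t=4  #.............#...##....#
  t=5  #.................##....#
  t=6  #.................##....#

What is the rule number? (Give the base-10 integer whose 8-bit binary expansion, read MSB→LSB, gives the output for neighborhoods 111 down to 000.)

104

  [7] ### => .  t=0,i=4
  [6] ##. => #  t=0,i=0
  [5] #.# => #  t=0,i=10
  [4] #.. => .  t=0,i=1
  [3] .## => #  t=0,i=3
  [2] .#. => .  t=0,i=14
  [1] ..# => .  t=0,i=2
  [0] ... => .  t=1,i=5
  bits 01101000 = 104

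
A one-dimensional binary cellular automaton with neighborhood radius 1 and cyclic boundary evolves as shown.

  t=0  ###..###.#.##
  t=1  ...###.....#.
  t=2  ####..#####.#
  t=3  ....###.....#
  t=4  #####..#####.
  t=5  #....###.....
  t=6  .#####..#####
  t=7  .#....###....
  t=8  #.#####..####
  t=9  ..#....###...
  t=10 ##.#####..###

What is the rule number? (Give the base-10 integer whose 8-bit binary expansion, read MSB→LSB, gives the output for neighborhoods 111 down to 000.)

  ### -> .   bit 7 = 0  t=0,i=0
  ##. -> .   bit 6 = 0  t=0,i=2
  #.# -> .   bit 5 = 0  t=0,i=8
  #.. -> #   bit 4 = 1  t=0,i=3
  .## -> #   bit 3 = 1  t=0,i=5
  .#. -> .   bit 2 = 0  t=0,i=9
  ..# -> #   bit 1 = 1  t=0,i=4
  ... -> #   bit 0 = 1  t=1,i=0
  bits 00011011 = 27

27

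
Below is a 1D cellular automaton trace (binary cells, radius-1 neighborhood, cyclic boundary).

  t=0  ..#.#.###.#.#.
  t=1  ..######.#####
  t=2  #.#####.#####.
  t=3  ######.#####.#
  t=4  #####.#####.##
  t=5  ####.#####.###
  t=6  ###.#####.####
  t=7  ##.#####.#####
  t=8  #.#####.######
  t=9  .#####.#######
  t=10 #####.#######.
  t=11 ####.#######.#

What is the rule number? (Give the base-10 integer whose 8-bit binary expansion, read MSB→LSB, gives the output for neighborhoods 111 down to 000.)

  [7] ### => #  t=0,i=7
  [6] ##. => .  t=0,i=8
  [5] #.# => #  t=0,i=3
  [4] #.. => #  t=0,i=13
  [3] .## => #  t=0,i=6
  [2] .#. => #  t=0,i=2
  [1] ..# => .  t=0,i=1
  [0] ... => .  t=0,i=0
  bits 10111100 = 188

188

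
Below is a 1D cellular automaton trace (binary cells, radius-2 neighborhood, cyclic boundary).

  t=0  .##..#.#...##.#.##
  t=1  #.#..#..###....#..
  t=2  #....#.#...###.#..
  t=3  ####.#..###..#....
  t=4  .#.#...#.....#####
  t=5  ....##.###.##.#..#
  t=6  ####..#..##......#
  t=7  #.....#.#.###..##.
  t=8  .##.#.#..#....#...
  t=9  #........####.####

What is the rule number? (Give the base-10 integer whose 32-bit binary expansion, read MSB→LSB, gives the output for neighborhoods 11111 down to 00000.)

  ##### -> .   bit 31 = 0  t=4,i=15
  ####. -> .   bit 30 = 0  t=3,i=2
  ###.# -> #   bit 29 = 1  t=2,i=13
  ###.. -> .   bit 28 = 0  t=1,i=10
  ##.## -> #   bit 27 = 1  t=0,i=0
  ##.#. -> .   bit 26 = 0  t=0,i=13
  ##..# -> .   bit 25 = 0  t=0,i=3
  ##... -> #   bit 24 = 1  t=1,i=11
  #.### -> .   bit 23 = 0  t=5,i=7
  #.##. -> .   bit 22 = 0  t=0,i=1
  #.#.# -> .   bit 21 = 0  t=0,i=14
  #.#.. -> .   bit 20 = 0  t=0,i=7
  #..## -> #   bit 19 = 1  t=1,i=7
  #..#. -> .   bit 18 = 0  t=0,i=4
  #...# -> #   bit 17 = 1  t=0,i=9
  #.... -> #   bit 16 = 1  t=1,i=12
  .#### -> #   bit 15 = 1  t=3,i=1
  .###. -> .   bit 14 = 0  t=1,i=9
  .##.# -> .   bit 13 = 0  t=0,i=12
  .##.. -> #   bit 12 = 1  t=0,i=2
  .#.## -> #   bit 11 = 1  t=0,i=15
  .#.#. -> .   bit 10 = 0  t=0,i=6
  .#..# -> .   bit 9 = 0  t=1,i=3
  .#... -> #   bit 8 = 1  t=0,i=8
  ..### -> .   bit 7 = 0  t=1,i=8
  ..##. -> .   bit 6 = 0  t=0,i=11
  ..#.# -> #   bit 5 = 1  t=0,i=5
  ..#.. -> #   bit 4 = 1  t=1,i=5
  ...## -> #   bit 3 = 1  t=0,i=10
  ...#. -> .   bit 2 = 0  t=1,i=14
  ....# -> #   bit 1 = 1  t=1,i=13
  ..... -> .   bit 0 = 0  t=4,i=10
  bits 00101001000010111001100100111010 = 688625978

688625978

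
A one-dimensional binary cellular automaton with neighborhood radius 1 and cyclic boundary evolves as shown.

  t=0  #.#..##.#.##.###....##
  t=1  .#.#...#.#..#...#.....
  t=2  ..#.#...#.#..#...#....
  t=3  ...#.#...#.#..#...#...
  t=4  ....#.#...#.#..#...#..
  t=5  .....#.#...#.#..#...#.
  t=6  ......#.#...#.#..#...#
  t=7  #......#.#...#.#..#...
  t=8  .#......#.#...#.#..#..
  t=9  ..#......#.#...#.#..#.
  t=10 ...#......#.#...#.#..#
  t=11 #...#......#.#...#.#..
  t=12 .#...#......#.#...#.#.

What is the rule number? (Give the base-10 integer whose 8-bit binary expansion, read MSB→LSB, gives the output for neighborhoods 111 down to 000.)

48

  ###|.  b7=0 t=0,i=14
  ##.|.  b6=0 t=0,i=0
  #.#|#  b5=1 t=0,i=1
  #..|#  b4=1 t=0,i=3
  .##|.  b3=0 t=0,i=5
  .#.|.  b2=0 t=0,i=2
  ..#|.  b1=0 t=0,i=4
  ...|.  b0=0 t=0,i=17
  bits 00110000 = 48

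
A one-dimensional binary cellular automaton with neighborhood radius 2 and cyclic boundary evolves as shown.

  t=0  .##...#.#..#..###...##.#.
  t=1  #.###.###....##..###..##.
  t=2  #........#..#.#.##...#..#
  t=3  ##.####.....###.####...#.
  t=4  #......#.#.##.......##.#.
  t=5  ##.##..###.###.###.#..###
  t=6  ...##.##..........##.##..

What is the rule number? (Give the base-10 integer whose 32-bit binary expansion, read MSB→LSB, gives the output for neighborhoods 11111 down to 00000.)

91887017

  #####|.  b31=0 t=5,i=24
  ####.|.  b30=0 t=3,i=5
  ###.#|.  b29=0 t=1,i=4
  ###..|.  b28=0 t=0,i=16
  ##.##|.  b27=0 t=1,i=5
  ##.#.|#  b26=1 t=0,i=22
  ##..#|.  b25=0 t=1,i=15
  ##...|#  b24=1 t=0,i=3
  #.###|.  b23=0 t=1,i=2
  #.##.|#  b22=1 t=2,i=16
  #.#.#|#  b21=1 t=1,i=0
  #.#..|#  b20=1 t=0,i=8
  #..##|#  b19=1 t=0,i=0
  #..#.|.  b18=0 t=0,i=10
  #...#|#  b17=1 t=0,i=4
  #....|.  b16=0 t=1,i=10
  .####|.  b15=0 t=3,i=4
  .###.|.  b14=0 t=0,i=15
  .##.#|.  b13=0 t=0,i=21
  .##..|#  b12=1 t=0,i=2
  .#.##|.  b11=0 t=1,i=1
  .#.#.|#  b10=1 t=0,i=7
  .#..#|.  b9=0 t=0,i=9
  .#...|#  b8=1 t=4,i=1
  ..###|#  b7=1 t=0,i=14
  ..##.|.  b6=0 t=0,i=1
  ..#.#|#  b5=1 t=0,i=6
  ..#..|.  b4=0 t=0,i=11
  ...##|#  b3=1 t=0,i=19
  ...#.|.  b2=0 t=0,i=5
  ....#|.  b1=0 t=1,i=11
  .....|#  b0=1 t=2,i=3
  bits 00000101011110100001010110101001 = 91887017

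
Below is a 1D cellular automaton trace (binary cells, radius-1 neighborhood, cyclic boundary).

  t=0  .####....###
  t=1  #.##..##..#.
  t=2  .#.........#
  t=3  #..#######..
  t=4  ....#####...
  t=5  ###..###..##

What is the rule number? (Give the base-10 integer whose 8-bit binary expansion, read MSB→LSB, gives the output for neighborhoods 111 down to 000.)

  ###|#  b7=1 t=0,i=2
  ##.|.  b6=0 t=0,i=4
  #.#|#  b5=1 t=0,i=0
  #..|.  b4=0 t=0,i=5
  .##|.  b3=0 t=0,i=1
  .#.|.  b2=0 t=1,i=0
  ..#|.  b1=0 t=0,i=8
  ...|#  b0=1 t=0,i=6
  bits 10100001 = 161

161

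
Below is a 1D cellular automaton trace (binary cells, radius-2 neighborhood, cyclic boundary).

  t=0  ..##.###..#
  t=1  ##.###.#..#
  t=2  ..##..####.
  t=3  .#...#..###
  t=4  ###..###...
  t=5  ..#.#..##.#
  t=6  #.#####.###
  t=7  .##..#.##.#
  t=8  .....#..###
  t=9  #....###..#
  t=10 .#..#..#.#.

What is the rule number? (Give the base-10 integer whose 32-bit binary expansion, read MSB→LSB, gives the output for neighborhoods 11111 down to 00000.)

  [31] ##### => .  t=6,i=4
  [30] ####. => #  t=2,i=8
  [29] ###.# => .  t=1,i=1
  [28] ###.. => #  t=0,i=7
  [27] ##.## => #  t=0,i=4
  [26] ##.#. => #  t=1,i=6
  [25] ##..# => .  t=0,i=8
  [24] ##... => #  t=2,i=10
  [23] #.### => #  t=0,i=5
  [22] #.##. => .  t=7,i=1
  [21] #.#.# => #  t=7,i=10
  [20] #.#.. => #  t=1,i=7
  [19] #..## => #  t=0,i=1
  [18] #..#. => .  t=0,i=9
  [17] #...# => .  t=2,i=0
  [16] #.... => .  t=8,i=1
  [15] .#### => .  t=2,i=7
  [14] .###. => .  t=0,i=6
  [13] .##.# => #  t=0,i=3
  [12] .##.. => .  t=2,i=3
  [11] .#.## => .  t=7,i=0
  [10] .#.#. => #  t=5,i=3
  [9] .#..# => #  t=0,i=0
  [8] .#... => #  t=3,i=2
  [7] ..### => .  t=1,i=10
  [6] ..##. => .  t=0,i=2
  [5] ..#.# => #  t=5,i=2
  [4] ..#.. => #  t=0,i=10
  [3] ...## => #  t=2,i=1
  [2] ...#. => .  t=3,i=4
  [1] ....# => .  t=8,i=3
  [0] ..... => .  t=8,i=2
  bits 01011101101110000010011100111000 = 1572349752

1572349752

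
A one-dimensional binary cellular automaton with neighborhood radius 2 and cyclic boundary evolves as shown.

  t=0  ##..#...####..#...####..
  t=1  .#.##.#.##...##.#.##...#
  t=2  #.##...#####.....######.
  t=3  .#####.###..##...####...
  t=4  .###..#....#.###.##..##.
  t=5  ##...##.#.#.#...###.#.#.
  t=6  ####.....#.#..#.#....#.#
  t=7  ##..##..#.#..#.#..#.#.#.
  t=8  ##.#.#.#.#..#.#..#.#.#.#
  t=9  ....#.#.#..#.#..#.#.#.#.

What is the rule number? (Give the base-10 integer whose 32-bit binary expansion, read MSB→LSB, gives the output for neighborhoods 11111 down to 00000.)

  #####|#  b31=1 t=2,i=9
  ####.|.  b30=0 t=0,i=10
  ###.#|.  b29=0 t=2,i=22
  ###..|.  b28=0 t=0,i=11
  ##.##|#  b27=1 t=3,i=6
  ##.#.|.  b26=0 t=1,i=5
  ##..#|.  b25=0 t=0,i=2
  ##...|#  b24=1 t=1,i=10
  #.###|.  b23=0 t=3,i=7
  #.##.|#  b22=1 t=1,i=3
  #.#.#|.  b21=0 t=1,i=1
  #.#..|.  b20=0 t=5,i=12
  #..##|#  b19=1 t=0,i=23
  #..#.|#  b18=1 t=0,i=3
  #...#|#  b17=1 t=0,i=6
  #....|#  b16=1 t=2,i=13
  .####|#  b15=1 t=0,i=9
  .###.|.  b14=0 t=3,i=8
  .##.#|.  b13=0 t=1,i=4
  .##..|#  b12=1 t=0,i=1
  .#.##|#  b11=1 t=1,i=2
  .#.#.|#  b10=1 t=1,i=0
  .#..#|.  b9=0 t=6,i=12
  .#...|.  b8=0 t=0,i=5
  ..###|#  b7=1 t=0,i=8
  ..##.|.  b6=0 t=0,i=0
  ..#.#|.  b5=0 t=1,i=23
  ..#..|#  b4=1 t=0,i=4
  ...##|.  b3=0 t=0,i=7
  ...#.|#  b2=1 t=1,i=22
  ....#|.  b1=0 t=2,i=15
  .....|.  b0=0 t=2,i=14
  bits 10001001010011111001110010010100 = 2303696020

2303696020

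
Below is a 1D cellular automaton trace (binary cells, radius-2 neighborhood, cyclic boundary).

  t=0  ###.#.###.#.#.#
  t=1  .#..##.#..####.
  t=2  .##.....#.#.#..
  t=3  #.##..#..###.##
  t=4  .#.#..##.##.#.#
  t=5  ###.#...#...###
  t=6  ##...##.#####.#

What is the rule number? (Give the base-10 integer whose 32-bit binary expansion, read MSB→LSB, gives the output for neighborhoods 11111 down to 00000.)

3374473114

  #####|#  b31=1 t=5,i=0
  ####.|#  b30=1 t=0,i=1
  ###.#|.  b29=0 t=0,i=2
  ###..|.  b28=0 t=1,i=13
  ##.##|#  b27=1 t=3,i=1
  ##.#.|.  b26=0 t=0,i=3
  ##..#|.  b25=0 t=1,i=14
  ##...|#  b24=1 t=2,i=3
  #.###|.  b23=0 t=0,i=6
  #.##.|.  b22=0 t=3,i=2
  #.#.#|#  b21=1 t=0,i=4
  #.#..|.  b20=0 t=1,i=7
  #..##|.  b19=0 t=1,i=3
  #..#.|.  b18=0 t=1,i=0
  #...#|#  b17=1 t=2,i=14
  #....|.  b16=0 t=2,i=4
  .####|.  b15=0 t=0,i=0
  .###.|#  b14=1 t=0,i=7
  .##.#|.  b13=0 t=1,i=5
  .##..|#  b12=1 t=2,i=2
  .#.##|#  b11=1 t=0,i=5
  .#.#.|#  b10=1 t=0,i=11
  .#..#|#  b9=1 t=1,i=2
  .#...|#  b8=1 t=2,i=13
  ..###|#  b7=1 t=1,i=10
  ..##.|.  b6=0 t=1,i=4
  ..#.#|.  b5=0 t=2,i=8
  ..#..|#  b4=1 t=1,i=1
  ...##|#  b3=1 t=2,i=0
  ...#.|.  b2=0 t=2,i=7
  ....#|#  b1=1 t=2,i=6
  .....|.  b0=0 t=2,i=5
  bits 11001001001000100101111110011010 = 3374473114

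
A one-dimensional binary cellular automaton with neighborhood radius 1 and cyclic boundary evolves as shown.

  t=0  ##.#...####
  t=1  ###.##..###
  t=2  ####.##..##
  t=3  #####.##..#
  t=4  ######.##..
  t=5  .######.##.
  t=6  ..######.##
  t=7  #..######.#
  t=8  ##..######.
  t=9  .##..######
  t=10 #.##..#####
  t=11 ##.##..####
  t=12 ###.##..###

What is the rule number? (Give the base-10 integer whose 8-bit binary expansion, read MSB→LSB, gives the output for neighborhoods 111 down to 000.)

241

  ###|#  b7=1 t=0,i=0
  ##.|#  b6=1 t=0,i=1
  #.#|#  b5=1 t=0,i=2
  #..|#  b4=1 t=0,i=4
  .##|.  b3=0 t=0,i=7
  .#.|.  b2=0 t=0,i=3
  ..#|.  b1=0 t=0,i=6
  ...|#  b0=1 t=0,i=5
  bits 11110001 = 241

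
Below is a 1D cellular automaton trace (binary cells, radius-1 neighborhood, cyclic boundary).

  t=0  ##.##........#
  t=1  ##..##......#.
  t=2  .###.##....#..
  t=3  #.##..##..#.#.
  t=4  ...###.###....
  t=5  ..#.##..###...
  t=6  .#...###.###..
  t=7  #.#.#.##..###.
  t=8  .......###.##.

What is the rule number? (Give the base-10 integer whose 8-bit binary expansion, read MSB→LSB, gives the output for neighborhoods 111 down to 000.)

  ###|#  b7=1 t=0,i=0
  ##.|#  b6=1 t=0,i=1
  #.#|.  b5=0 t=0,i=2
  #..|#  b4=1 t=0,i=5
  .##|.  b3=0 t=0,i=3
  .#.|.  b2=0 t=1,i=12
  ..#|#  b1=1 t=0,i=12
  ...|.  b0=0 t=0,i=6
  bits 11010010 = 210

210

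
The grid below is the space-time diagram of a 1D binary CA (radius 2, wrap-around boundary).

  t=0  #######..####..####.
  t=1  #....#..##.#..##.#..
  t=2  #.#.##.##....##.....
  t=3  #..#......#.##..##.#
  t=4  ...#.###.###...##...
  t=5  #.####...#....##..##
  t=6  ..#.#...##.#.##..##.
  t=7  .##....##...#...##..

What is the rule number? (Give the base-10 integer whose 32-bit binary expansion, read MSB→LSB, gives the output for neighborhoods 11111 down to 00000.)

  nb #####: next=.  (t=0,i=2, bit31=0)
  nb ####.: next=#  (t=0,i=5, bit30=1)
  nb ###.#: next=.  (t=0,i=18, bit29=0)
  nb ###..: next=.  (t=0,i=6, bit28=0)
  nb ##.##: next=.  (t=0,i=19, bit27=0)
  nb ##.#.: next=.  (t=1,i=10, bit26=0)
  nb ##..#: next=.  (t=0,i=7, bit25=0)
  nb ##...: next=.  (t=2,i=9, bit24=0)
  nb #.###: next=#  (t=0,i=0, bit23=1)
  nb #.##.: next=.  (t=2,i=4, bit22=0)
  nb #.#.#: next=.  (t=2,i=2, bit21=0)
  nb #.#..: next=.  (t=1,i=11, bit20=0)
  nb #..##: next=#  (t=0,i=8, bit19=1)
  nb #..#.: next=.  (t=1,i=19, bit18=0)
  nb #...#: next=.  (t=4,i=13, bit17=0)
  nb #....: next=#  (t=1,i=2, bit16=1)
  nb .####: next=.  (t=0,i=1, bit15=0)
  nb .###.: next=.  (t=4,i=6, bit14=0)
  nb .##.#: next=.  (t=1,i=9, bit13=0)
  nb .##..: next=.  (t=2,i=8, bit12=0)
  nb .#.##: next=#  (t=2,i=3, bit11=1)
  nb .#.#.: next=.  (t=2,i=1, bit10=0)
  nb .#..#: next=.  (t=1,i=6, bit9=0)
  nb .#...: next=.  (t=1,i=1, bit8=0)
  nb ..###: next=#  (t=0,i=9, bit7=1)
  nb ..##.: next=#  (t=1,i=8, bit6=1)
  nb ..#.#: next=#  (t=2,i=0, bit5=1)
  nb ..#..: next=#  (t=1,i=0, bit4=1)
  nb ...##: next=#  (t=2,i=12, bit3=1)
  nb ...#.: next=#  (t=1,i=4, bit2=1)
  nb ....#: next=.  (t=1,i=3, bit1=0)
  nb .....: next=#  (t=2,i=17, bit0=1)
  bits 01000000100010010000100011111101 = 1082722557

1082722557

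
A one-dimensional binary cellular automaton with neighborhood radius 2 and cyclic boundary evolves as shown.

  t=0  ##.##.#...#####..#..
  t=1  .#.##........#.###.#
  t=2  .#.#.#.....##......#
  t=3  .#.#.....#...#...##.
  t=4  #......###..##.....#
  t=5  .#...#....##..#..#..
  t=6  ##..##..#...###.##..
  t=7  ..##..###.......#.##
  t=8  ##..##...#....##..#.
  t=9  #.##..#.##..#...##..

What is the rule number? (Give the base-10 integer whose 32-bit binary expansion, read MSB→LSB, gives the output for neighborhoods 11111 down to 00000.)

  ##### -> .   bit 31 = 0  t=0,i=12
  ####. -> #   bit 30 = 1  t=0,i=13
  ###.# -> .   bit 29 = 0  t=1,i=17
  ###.. -> .   bit 28 = 0  t=0,i=14
  ##.## -> .   bit 27 = 0  t=0,i=2
  ##.#. -> .   bit 26 = 0  t=0,i=5
  ##..# -> #   bit 25 = 1  t=0,i=15
  ##... -> #   bit 24 = 1  t=1,i=5
  #.### -> .   bit 23 = 0  t=1,i=15
  #.##. -> #   bit 22 = 1  t=0,i=3
  #.#.# -> #   bit 21 = 1  t=1,i=1
  #.#.. -> .   bit 20 = 0  t=0,i=6
  #..## -> #   bit 19 = 1  t=0,i=19
  #..#. -> #   bit 18 = 1  t=0,i=16
  #...# -> .   bit 17 = 0  t=0,i=8
  #.... -> .   bit 16 = 0  t=1,i=6
  .#### -> .   bit 15 = 0  t=0,i=11
  .###. -> .   bit 14 = 0  t=1,i=16
  .##.# -> #   bit 13 = 1  t=0,i=1
  .##.. -> .   bit 12 = 0  t=1,i=4
  .#.## -> .   bit 11 = 0  t=1,i=2
  .#.#. -> .   bit 10 = 0  t=1,i=0
  .#..# -> .   bit 9 = 0  t=0,i=18
  .#... -> .   bit 8 = 0  t=0,i=7
  ..### -> .   bit 7 = 0  t=0,i=10
  ..##. -> .   bit 6 = 0  t=0,i=0
  ..#.# -> .   bit 5 = 0  t=1,i=13
  ..#.. -> #   bit 4 = 1  t=0,i=17
  ...## -> .   bit 3 = 0  t=0,i=9
  ...#. -> #   bit 2 = 1  t=1,i=12
  ....# -> #   bit 1 = 1  t=1,i=11
  ..... -> .   bit 0 = 0  t=1,i=7
  bits 01000011011011000010000000010110 = 1131159574

1131159574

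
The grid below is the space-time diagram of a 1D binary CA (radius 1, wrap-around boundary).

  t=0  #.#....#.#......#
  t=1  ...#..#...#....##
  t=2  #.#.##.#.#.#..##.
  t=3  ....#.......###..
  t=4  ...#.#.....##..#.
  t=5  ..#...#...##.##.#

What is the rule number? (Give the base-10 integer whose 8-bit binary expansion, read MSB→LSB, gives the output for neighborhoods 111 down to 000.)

26

  nb ###: next=.  (t=3,i=13, bit7=0)
  nb ##.: next=.  (t=0,i=0, bit6=0)
  nb #.#: next=.  (t=0,i=1, bit5=0)
  nb #..: next=#  (t=0,i=3, bit4=1)
  nb .##: next=#  (t=0,i=16, bit3=1)
  nb .#.: next=.  (t=0,i=2, bit2=0)
  nb ..#: next=#  (t=0,i=6, bit1=1)
  nb ...: next=.  (t=0,i=4, bit0=0)
  bits 00011010 = 26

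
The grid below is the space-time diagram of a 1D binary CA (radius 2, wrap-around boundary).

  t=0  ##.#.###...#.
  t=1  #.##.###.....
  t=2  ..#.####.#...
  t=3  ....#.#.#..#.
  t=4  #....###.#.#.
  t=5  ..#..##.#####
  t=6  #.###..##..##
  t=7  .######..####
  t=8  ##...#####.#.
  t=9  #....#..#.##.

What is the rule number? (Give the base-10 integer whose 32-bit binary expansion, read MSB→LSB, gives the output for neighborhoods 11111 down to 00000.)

  nb #####: next=.  (t=5,i=10, bit31=0)
  nb ####.: next=#  (t=2,i=6, bit30=1)
  nb ###.#: next=.  (t=2,i=7, bit29=0)
  nb ###..: next=#  (t=0,i=7, bit28=1)
  nb ##.##: next=#  (t=1,i=4, bit27=1)
  nb ##.#.: next=#  (t=0,i=2, bit26=1)
  nb ##..#: next=#  (t=5,i=0, bit25=1)
  nb ##...: next=.  (t=0,i=8, bit24=0)
  nb #.###: next=#  (t=0,i=5, bit23=1)
  nb #.##.: next=#  (t=0,i=0, bit22=1)
  nb #.#.#: next=#  (t=0,i=3, bit21=1)
  nb #.#..: next=.  (t=2,i=9, bit20=0)
  nb #..##: next=#  (t=5,i=4, bit19=1)
  nb #..#.: next=.  (t=3,i=10, bit18=0)
  nb #...#: next=.  (t=0,i=9, bit17=0)
  nb #....: next=#  (t=1,i=9, bit16=1)
  nb .####: next=.  (t=2,i=5, bit15=0)
  nb .###.: next=#  (t=0,i=6, bit14=1)
  nb .##.#: next=.  (t=0,i=1, bit13=0)
  nb .##..: next=.  (t=6,i=8, bit12=0)
  nb .#.##: next=.  (t=0,i=4, bit11=0)
  nb .#.#.: next=#  (t=3,i=5, bit10=1)
  nb .#..#: next=#  (t=3,i=9, bit9=1)
  nb .#...: next=.  (t=2,i=10, bit8=0)
  nb ..###: next=#  (t=4,i=5, bit7=1)
  nb ..##.: next=.  (t=5,i=5, bit6=0)
  nb ..#.#: next=.  (t=0,i=11, bit5=0)
  nb ..#..: next=#  (t=3,i=11, bit4=1)
  nb ...##: next=.  (t=4,i=4, bit3=0)
  nb ...#.: next=.  (t=0,i=10, bit2=0)
  nb ....#: next=.  (t=1,i=11, bit1=0)
  nb .....: next=.  (t=1,i=10, bit0=0)
  bits 01011110111010010100011010010000 = 1592346256

1592346256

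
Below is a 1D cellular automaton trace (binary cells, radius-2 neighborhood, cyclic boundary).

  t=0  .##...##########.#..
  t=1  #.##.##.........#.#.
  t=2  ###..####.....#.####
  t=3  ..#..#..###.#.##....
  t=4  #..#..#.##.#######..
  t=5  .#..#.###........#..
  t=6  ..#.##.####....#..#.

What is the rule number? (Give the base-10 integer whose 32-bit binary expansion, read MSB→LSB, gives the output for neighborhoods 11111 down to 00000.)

358703018

  ##### -> .   bit 31 = 0  t=0,i=8
  ####. -> .   bit 30 = 0  t=0,i=14
  ###.# -> .   bit 29 = 0  t=0,i=15
  ###.. -> #   bit 28 = 1  t=2,i=2
  ##.## -> .   bit 27 = 0  t=1,i=4
  ##.#. -> #   bit 26 = 1  t=0,i=16
  ##..# -> .   bit 25 = 0  t=2,i=3
  ##... -> #   bit 24 = 1  t=0,i=3
  #.### -> .   bit 23 = 0  t=2,i=16
  #.##. -> #   bit 22 = 1  t=1,i=2
  #.#.# -> #   bit 21 = 1  t=1,i=0
  #.#.. -> .   bit 20 = 0  t=0,i=17
  #..## -> .   bit 19 = 0  t=2,i=4
  #..#. -> .   bit 18 = 0  t=3,i=4
  #...# -> .   bit 17 = 0  t=0,i=4
  #.... -> #   bit 16 = 1  t=1,i=8
  .#### -> .   bit 15 = 0  t=0,i=7
  .###. -> #   bit 14 = 1  t=3,i=9
  .##.# -> .   bit 13 = 0  t=1,i=3
  .##.. -> #   bit 12 = 1  t=0,i=2
  .#.## -> #   bit 11 = 1  t=1,i=1
  .#.#. -> #   bit 10 = 1  t=1,i=17
  .#..# -> #   bit 9 = 1  t=3,i=3
  .#... -> #   bit 8 = 1  t=0,i=18
  ..### -> #   bit 7 = 1  t=0,i=6
  ..##. -> .   bit 6 = 0  t=0,i=1
  ..#.# -> #   bit 5 = 1  t=1,i=16
  ..#.. -> .   bit 4 = 0  t=3,i=2
  ...## -> #   bit 3 = 1  t=0,i=0
  ...#. -> .   bit 2 = 0  t=1,i=15
  ....# -> #   bit 1 = 1  t=1,i=14
  ..... -> .   bit 0 = 0  t=1,i=9
  bits 00010101011000010101111110101010 = 358703018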